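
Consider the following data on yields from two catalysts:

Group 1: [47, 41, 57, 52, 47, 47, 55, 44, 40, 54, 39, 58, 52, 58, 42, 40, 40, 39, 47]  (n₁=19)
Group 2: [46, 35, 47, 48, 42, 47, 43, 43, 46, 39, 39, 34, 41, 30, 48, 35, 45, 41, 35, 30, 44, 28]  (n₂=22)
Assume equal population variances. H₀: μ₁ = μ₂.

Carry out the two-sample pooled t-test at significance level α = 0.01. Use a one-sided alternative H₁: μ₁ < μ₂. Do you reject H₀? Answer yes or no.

reject H₀: no

x̄₁=47.316, s₁=6.864, n₁=19
x̄₂=40.273, s₂=6.243, n₂=22
s_p² = [18·6.864² + 21·6.243²]/39 = 42.7300
SE = √(s_p²·(1/19+1/22)) = 2.0472
t = (47.316−40.273)/2.0472 = 3.4403
df = 39
p-value (one-sided, H₁ less) = 0.99930
At α=0.01: p ≥ α → fail to reject H₀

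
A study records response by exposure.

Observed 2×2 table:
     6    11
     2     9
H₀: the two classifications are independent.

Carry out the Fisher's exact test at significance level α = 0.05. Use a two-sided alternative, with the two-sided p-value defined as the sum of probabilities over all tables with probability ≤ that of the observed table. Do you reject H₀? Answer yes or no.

Margins: r₁=17, r₂=11, c₁=8, c₂=20, n=28
p_obs = C(17,6)·C(11,2)/C(28,8); sum pmf over tables with pmf ≤ p_obs
p-value (two-sided) = 0.41880
At α=0.05: p ≥ α → fail to reject H₀

reject H₀: no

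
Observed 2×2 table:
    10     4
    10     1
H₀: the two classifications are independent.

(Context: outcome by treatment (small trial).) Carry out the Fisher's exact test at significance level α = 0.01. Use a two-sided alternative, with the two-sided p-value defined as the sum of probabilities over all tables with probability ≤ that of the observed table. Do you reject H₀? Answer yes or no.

reject H₀: no

Margins: r₁=14, r₂=11, c₁=20, c₂=5, n=25
p_obs = C(14,10)·C(11,10)/C(25,20); sum pmf over tables with pmf ≤ p_obs
p-value (two-sided) = 0.34058
At α=0.01: p ≥ α → fail to reject H₀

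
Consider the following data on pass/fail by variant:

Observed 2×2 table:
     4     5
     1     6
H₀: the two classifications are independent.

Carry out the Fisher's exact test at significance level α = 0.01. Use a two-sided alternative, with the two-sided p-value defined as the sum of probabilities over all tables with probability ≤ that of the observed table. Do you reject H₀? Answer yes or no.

Margins: r₁=9, r₂=7, c₁=5, c₂=11, n=16
p_obs = C(9,4)·C(7,1)/C(16,5); sum pmf over tables with pmf ≤ p_obs
p-value (two-sided) = 0.30769
At α=0.01: p ≥ α → fail to reject H₀

reject H₀: no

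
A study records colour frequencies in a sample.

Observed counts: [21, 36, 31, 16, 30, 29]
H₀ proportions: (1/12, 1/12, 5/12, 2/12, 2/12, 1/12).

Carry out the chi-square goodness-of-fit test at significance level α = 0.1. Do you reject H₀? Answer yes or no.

n = 163; E_i = n·p_i = [13.58, 13.58, 67.92, 27.17, 27.17, 13.58]
χ² = (21−13.58)²/13.58 + (36−13.58)²/13.58 + (31−67.92)²/67.92 + (16−27.17)²/27.17 + (30−27.17)²/27.17 + (29−13.58)²/13.58 = 83.4933
df = 5
p-value (upper-tail) = 0.00000
At α=0.1: p < α → reject H₀

reject H₀: yes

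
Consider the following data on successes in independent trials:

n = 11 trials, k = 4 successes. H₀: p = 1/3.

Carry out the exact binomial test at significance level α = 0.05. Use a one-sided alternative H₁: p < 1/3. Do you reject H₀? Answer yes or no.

Exact binomial: n=11, k=4, p₀=1/3=0.3333
P(X≤4) from Σ C(n,i)·p₀^i·(1−p₀)^(n−i)
p-value (one-sided, H₁ less) = 0.71100
At α=0.05: p ≥ α → fail to reject H₀

reject H₀: no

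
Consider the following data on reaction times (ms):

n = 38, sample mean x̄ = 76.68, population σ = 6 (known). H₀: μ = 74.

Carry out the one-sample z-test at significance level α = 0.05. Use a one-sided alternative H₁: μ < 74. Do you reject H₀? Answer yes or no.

reject H₀: no

SE = σ/√n = 6/√38 = 0.9733
z = (x̄−μ₀)/SE = (76.68−74)/0.9733 = 2.7534
p-value (one-sided, H₁ less) = 0.99705
At α=0.05: p ≥ α → fail to reject H₀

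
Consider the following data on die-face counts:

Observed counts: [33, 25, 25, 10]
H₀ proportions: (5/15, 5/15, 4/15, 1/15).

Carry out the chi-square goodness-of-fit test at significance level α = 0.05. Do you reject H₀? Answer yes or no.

n = 93; E_i = n·p_i = [31.00, 31.00, 24.80, 6.20]
χ² = (33−31.00)²/31.00 + (25−31.00)²/31.00 + (25−24.80)²/24.80 + (10−6.20)²/6.20 = 3.6210
df = 3
p-value (upper-tail) = 0.30541
At α=0.05: p ≥ α → fail to reject H₀

reject H₀: no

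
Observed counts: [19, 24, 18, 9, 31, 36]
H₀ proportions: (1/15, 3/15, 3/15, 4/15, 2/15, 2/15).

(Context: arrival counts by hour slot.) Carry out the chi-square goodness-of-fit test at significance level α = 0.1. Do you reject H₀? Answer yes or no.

n = 137; E_i = n·p_i = [9.13, 27.40, 27.40, 36.53, 18.27, 18.27]
χ² = (19−9.13)²/9.13 + (24−27.40)²/27.40 + (18−27.40)²/27.40 + (9−36.53)²/36.53 + (31−18.27)²/18.27 + (36−18.27)²/18.27 = 61.1478
df = 5
p-value (upper-tail) = 0.00000
At α=0.1: p < α → reject H₀

reject H₀: yes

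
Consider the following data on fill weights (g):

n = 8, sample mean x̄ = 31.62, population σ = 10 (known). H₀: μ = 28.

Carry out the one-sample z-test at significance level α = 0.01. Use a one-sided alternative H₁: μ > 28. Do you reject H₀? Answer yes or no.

reject H₀: no

SE = σ/√n = 10/√8 = 3.5355
z = (x̄−μ₀)/SE = (31.62−28)/3.5355 = 1.0239
p-value (one-sided, H₁ greater) = 0.15294
At α=0.01: p ≥ α → fail to reject H₀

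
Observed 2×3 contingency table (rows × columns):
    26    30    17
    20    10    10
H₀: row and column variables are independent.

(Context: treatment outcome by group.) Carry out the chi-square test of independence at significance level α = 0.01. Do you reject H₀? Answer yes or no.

Row totals [73, 40], col totals [46, 40, 27], n=113
χ² = (26−29.72)²/29.72 + (30−25.84)²/25.84 + (17−17.44)²/17.44 + (20−16.28)²/16.28 + (10−14.16)²/14.16 + (10−9.56)²/9.56 = 3.2363
df = 2
p-value (upper-tail) = 0.19827
At α=0.01: p ≥ α → fail to reject H₀

reject H₀: no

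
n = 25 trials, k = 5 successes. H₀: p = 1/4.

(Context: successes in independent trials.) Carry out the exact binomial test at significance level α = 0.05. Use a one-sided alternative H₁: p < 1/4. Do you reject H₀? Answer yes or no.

reject H₀: no

Exact binomial: n=25, k=5, p₀=1/4=0.2500
P(X≤5) from Σ C(n,i)·p₀^i·(1−p₀)^(n−i)
p-value (one-sided, H₁ less) = 0.37828
At α=0.05: p ≥ α → fail to reject H₀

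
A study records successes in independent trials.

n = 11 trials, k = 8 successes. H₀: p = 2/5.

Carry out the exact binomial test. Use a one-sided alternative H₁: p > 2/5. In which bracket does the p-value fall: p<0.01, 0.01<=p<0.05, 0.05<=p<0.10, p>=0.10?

p-value bracket: 0.01<=p<0.05

Exact binomial: n=11, k=8, p₀=2/5=0.4000
P(X≥8) from Σ C(n,i)·p₀^i·(1−p₀)^(n−i)
p-value (one-sided, H₁ greater) = 0.02928
→ bracket: 0.01<=p<0.05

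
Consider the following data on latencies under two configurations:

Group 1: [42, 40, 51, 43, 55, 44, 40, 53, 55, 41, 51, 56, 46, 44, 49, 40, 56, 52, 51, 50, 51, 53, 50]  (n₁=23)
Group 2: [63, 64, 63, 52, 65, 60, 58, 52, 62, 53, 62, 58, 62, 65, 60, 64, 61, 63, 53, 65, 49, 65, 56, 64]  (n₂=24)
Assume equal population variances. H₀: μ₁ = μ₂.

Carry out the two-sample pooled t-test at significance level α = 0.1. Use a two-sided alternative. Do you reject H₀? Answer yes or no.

reject H₀: yes

x̄₁=48.391, s₁=5.525, n₁=23
x̄₂=59.958, s₂=4.930, n₂=24
s_p² = [22·5.525² + 23·4.930²]/45 = 27.3430
SE = √(s_p²·(1/23+1/24)) = 1.5258
t = (48.391−59.958)/1.5258 = -7.5809
df = 45
p-value (two-sided) = 0.00000
At α=0.1: p < α → reject H₀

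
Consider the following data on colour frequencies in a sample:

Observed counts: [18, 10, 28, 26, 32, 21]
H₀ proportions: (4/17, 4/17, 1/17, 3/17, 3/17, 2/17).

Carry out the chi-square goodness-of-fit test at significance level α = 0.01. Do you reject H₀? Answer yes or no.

reject H₀: yes

n = 135; E_i = n·p_i = [31.76, 31.76, 7.94, 23.82, 23.82, 15.88]
χ² = (18−31.76)²/31.76 + (10−31.76)²/31.76 + (28−7.94)²/7.94 + (26−23.82)²/23.82 + (32−23.82)²/23.82 + (21−15.88)²/15.88 = 76.1988
df = 5
p-value (upper-tail) = 0.00000
At α=0.01: p < α → reject H₀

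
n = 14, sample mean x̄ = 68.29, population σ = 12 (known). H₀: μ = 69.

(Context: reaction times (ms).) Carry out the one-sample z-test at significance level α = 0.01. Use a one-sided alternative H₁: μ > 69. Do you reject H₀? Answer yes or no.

SE = σ/√n = 12/√14 = 3.2071
z = (x̄−μ₀)/SE = (68.29−69)/3.2071 = -0.2214
p-value (one-sided, H₁ greater) = 0.58760
At α=0.01: p ≥ α → fail to reject H₀

reject H₀: no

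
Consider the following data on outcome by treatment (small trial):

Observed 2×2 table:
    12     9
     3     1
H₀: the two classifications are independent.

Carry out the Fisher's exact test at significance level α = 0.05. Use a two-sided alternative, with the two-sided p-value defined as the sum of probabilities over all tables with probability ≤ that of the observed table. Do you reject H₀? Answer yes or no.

reject H₀: no

Margins: r₁=21, r₂=4, c₁=15, c₂=10, n=25
p_obs = C(21,12)·C(4,3)/C(25,15); sum pmf over tables with pmf ≤ p_obs
p-value (two-sided) = 0.62648
At α=0.05: p ≥ α → fail to reject H₀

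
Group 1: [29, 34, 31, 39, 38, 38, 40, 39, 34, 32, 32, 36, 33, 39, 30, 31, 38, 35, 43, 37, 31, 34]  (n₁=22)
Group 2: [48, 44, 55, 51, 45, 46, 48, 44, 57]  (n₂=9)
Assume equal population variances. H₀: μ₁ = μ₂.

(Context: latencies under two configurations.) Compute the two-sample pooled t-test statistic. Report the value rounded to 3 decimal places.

test statistic = -8.382

x̄₁=35.136, s₁=3.796, n₁=22
x̄₂=48.667, s₂=4.743, n₂=9
s_p² = [21·3.796² + 8·4.743²]/29 = 16.6411
SE = √(s_p²·(1/22+1/9)) = 1.6141
t = (35.136−48.667)/1.6141 = -8.3824
df = 29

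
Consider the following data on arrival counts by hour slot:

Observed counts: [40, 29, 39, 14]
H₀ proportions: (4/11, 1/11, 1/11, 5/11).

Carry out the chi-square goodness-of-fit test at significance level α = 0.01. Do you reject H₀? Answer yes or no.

reject H₀: yes

n = 122; E_i = n·p_i = [44.36, 11.09, 11.09, 55.45]
χ² = (40−44.36)²/44.36 + (29−11.09)²/11.09 + (39−11.09)²/11.09 + (14−55.45)²/55.45 = 130.5672
df = 3
p-value (upper-tail) = 0.00000
At α=0.01: p < α → reject H₀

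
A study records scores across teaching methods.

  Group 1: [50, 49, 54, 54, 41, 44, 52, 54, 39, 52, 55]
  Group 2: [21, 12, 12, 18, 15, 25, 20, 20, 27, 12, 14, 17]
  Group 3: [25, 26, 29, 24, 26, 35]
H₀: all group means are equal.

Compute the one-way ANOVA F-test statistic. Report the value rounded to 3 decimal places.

Group means [49.45, 17.75, 27.50], grand mean 31.793
SSB = Σnᵢ(x̄ᵢ−x̄)² = 5908.281; SSW = ΣΣ(x−x̄ᵢ)² = 678.477
MSB = 5908.281/2 = 2954.1407; MSW = 678.477/26 = 26.0953
F = MSB/MSW = 113.2059
df = (2, 26)

test statistic = 113.206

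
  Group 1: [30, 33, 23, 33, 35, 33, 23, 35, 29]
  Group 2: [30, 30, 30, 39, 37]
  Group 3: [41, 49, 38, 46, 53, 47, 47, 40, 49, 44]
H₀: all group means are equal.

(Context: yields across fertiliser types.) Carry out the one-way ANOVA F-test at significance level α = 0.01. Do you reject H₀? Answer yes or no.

Group means [30.44, 33.20, 45.40], grand mean 37.250
SSB = Σnᵢ(x̄ᵢ−x̄)² = 1163.078; SSW = ΣΣ(x−x̄ᵢ)² = 447.422
MSB = 1163.078/2 = 581.5389; MSW = 447.422/21 = 21.3058
F = MSB/MSW = 27.2948
df = (2, 21)
p-value (upper-tail) = 0.00000
At α=0.01: p < α → reject H₀

reject H₀: yes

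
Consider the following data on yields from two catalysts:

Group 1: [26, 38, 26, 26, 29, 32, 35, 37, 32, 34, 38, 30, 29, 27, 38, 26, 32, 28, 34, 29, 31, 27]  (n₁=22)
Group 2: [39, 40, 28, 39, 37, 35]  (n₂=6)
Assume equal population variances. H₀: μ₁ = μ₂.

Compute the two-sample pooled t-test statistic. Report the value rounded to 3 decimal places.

x̄₁=31.091, s₁=4.219, n₁=22
x̄₂=36.333, s₂=4.457, n₂=6
s_p² = [21·4.219² + 5·4.457²]/26 = 18.1981
SE = √(s_p²·(1/22+1/6)) = 1.9647
t = (31.091−36.333)/1.9647 = -2.6683
df = 26

test statistic = -2.668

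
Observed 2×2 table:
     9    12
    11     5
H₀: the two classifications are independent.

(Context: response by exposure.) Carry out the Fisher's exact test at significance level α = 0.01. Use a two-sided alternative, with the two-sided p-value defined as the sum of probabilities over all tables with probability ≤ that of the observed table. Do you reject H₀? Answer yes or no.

reject H₀: no

Margins: r₁=21, r₂=16, c₁=20, c₂=17, n=37
p_obs = C(21,9)·C(16,11)/C(37,20); sum pmf over tables with pmf ≤ p_obs
p-value (two-sided) = 0.18453
At α=0.01: p ≥ α → fail to reject H₀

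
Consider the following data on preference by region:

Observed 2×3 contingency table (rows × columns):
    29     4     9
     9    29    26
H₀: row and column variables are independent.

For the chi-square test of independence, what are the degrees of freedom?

degrees of freedom = 2

df = (r−1)(c−1) = (2−1)·(3−1) = 2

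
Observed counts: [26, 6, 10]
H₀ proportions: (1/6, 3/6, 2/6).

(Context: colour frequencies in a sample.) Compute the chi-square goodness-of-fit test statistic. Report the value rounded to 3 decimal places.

n = 42; E_i = n·p_i = [7.00, 21.00, 14.00]
χ² = (26−7.00)²/7.00 + (6−21.00)²/21.00 + (10−14.00)²/14.00 = 63.4286
df = 2

test statistic = 63.429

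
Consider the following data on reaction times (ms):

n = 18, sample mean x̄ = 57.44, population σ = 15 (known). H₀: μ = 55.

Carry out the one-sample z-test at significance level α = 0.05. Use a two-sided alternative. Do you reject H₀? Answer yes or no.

reject H₀: no

SE = σ/√n = 15/√18 = 3.5355
z = (x̄−μ₀)/SE = (57.44−55)/3.5355 = 0.6901
p-value (two-sided) = 0.49011
At α=0.05: p ≥ α → fail to reject H₀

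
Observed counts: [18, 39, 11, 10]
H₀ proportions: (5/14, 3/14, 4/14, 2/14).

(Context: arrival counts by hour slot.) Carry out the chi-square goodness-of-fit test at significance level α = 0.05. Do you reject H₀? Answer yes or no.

n = 78; E_i = n·p_i = [27.86, 16.71, 22.29, 11.14]
χ² = (18−27.86)²/27.86 + (39−16.71)²/16.71 + (11−22.29)²/22.29 + (10−11.14)²/11.14 = 39.0346
df = 3
p-value (upper-tail) = 0.00000
At α=0.05: p < α → reject H₀

reject H₀: yes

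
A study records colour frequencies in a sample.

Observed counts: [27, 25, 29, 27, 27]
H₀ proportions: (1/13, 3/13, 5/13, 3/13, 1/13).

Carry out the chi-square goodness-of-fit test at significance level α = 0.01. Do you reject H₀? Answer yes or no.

n = 135; E_i = n·p_i = [10.38, 31.15, 51.92, 31.15, 10.38]
χ² = (27−10.38)²/10.38 + (25−31.15)²/31.15 + (29−51.92)²/51.92 + (27−31.15)²/31.15 + (27−10.38)²/10.38 = 65.0588
df = 4
p-value (upper-tail) = 0.00000
At α=0.01: p < α → reject H₀

reject H₀: yes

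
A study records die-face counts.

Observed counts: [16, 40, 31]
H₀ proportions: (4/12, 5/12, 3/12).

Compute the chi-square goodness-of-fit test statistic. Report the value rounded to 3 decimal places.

n = 87; E_i = n·p_i = [29.00, 36.25, 21.75]
χ² = (16−29.00)²/29.00 + (40−36.25)²/36.25 + (31−21.75)²/21.75 = 10.1494
df = 2

test statistic = 10.149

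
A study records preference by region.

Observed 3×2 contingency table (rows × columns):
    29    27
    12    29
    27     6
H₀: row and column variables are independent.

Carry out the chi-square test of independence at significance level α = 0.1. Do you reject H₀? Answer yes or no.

Row totals [56, 41, 33], col totals [68, 62], n=130
χ² = (29−29.29)²/29.29 + (27−26.71)²/26.71 + (12−21.45)²/21.45 + (29−19.55)²/19.55 + (27−17.26)²/17.26 + (6−15.74)²/15.74 = 20.2501
df = 2
p-value (upper-tail) = 0.00004
At α=0.1: p < α → reject H₀

reject H₀: yes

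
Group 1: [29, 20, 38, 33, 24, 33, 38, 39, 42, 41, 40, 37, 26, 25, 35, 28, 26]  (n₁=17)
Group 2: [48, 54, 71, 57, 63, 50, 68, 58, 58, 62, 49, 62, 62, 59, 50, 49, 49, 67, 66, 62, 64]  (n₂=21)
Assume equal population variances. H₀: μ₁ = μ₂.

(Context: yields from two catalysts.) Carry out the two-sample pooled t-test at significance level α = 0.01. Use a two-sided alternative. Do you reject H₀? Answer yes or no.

x̄₁=32.588, s₁=6.847, n₁=17
x̄₂=58.476, s₂=7.153, n₂=21
s_p² = [16·6.847² + 20·7.153²]/36 = 49.2599
SE = √(s_p²·(1/17+1/21)) = 2.2898
t = (32.588−58.476)/2.2898 = -11.3056
df = 36
p-value (two-sided) = 0.00000
At α=0.01: p < α → reject H₀

reject H₀: yes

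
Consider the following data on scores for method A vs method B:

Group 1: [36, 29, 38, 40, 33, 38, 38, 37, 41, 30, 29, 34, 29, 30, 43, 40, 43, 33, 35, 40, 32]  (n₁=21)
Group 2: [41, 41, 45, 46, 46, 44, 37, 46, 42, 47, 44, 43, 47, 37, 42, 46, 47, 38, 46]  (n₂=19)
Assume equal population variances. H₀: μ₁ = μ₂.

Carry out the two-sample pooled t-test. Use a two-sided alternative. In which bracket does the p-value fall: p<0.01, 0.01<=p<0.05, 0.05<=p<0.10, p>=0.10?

p-value bracket: p<0.01

x̄₁=35.619, s₁=4.685, n₁=21
x̄₂=43.421, s₂=3.355, n₂=19
s_p² = [20·4.685² + 18·3.355²]/38 = 16.8838
SE = √(s_p²·(1/21+1/19)) = 1.3010
t = (35.619−43.421)/1.3010 = -5.9969
df = 38
p-value (two-sided) = 0.00000
→ bracket: p<0.01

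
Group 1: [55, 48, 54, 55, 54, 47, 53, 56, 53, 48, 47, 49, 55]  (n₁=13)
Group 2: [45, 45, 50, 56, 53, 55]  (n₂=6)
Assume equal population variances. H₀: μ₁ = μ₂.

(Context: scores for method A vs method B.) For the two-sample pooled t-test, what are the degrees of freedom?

degrees of freedom = 17

df = n₁ + n₂ − 2 = 13 + 6 − 2 = 17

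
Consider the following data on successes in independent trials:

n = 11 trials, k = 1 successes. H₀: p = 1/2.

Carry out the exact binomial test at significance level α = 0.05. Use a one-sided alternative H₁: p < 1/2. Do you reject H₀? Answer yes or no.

Exact binomial: n=11, k=1, p₀=1/2=0.5000
P(X≤1) from Σ C(n,i)·p₀^i·(1−p₀)^(n−i)
p-value (one-sided, H₁ less) = 0.00586
At α=0.05: p < α → reject H₀

reject H₀: yes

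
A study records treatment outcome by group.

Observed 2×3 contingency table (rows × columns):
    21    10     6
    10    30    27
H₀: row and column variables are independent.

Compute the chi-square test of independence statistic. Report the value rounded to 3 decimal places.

Row totals [37, 67], col totals [31, 40, 33], n=104
χ² = (21−11.03)²/11.03 + (10−14.23)²/14.23 + (6−11.74)²/11.74 + (10−19.97)²/19.97 + (30−25.77)²/25.77 + (27−21.26)²/21.26 = 20.3024
df = 2

test statistic = 20.302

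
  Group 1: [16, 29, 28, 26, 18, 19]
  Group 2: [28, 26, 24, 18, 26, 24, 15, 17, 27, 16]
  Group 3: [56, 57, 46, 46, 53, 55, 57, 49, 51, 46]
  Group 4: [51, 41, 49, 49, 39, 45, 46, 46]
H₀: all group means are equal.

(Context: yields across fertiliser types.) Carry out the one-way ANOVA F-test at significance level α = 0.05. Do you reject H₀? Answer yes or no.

Group means [22.67, 22.10, 51.60, 45.75], grand mean 36.441
SSB = Σnᵢ(x̄ᵢ−x̄)² = 6186.249; SSW = ΣΣ(x−x̄ᵢ)² = 696.133
MSB = 6186.249/3 = 2062.0830; MSW = 696.133/30 = 23.2044
F = MSB/MSW = 88.8659
df = (3, 30)
p-value (upper-tail) = 0.00000
At α=0.05: p < α → reject H₀

reject H₀: yes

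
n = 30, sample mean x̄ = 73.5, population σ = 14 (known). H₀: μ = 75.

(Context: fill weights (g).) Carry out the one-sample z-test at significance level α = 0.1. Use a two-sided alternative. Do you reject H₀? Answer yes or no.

SE = σ/√n = 14/√30 = 2.5560
z = (x̄−μ₀)/SE = (73.5−75)/2.5560 = -0.5868
p-value (two-sided) = 0.55731
At α=0.1: p ≥ α → fail to reject H₀

reject H₀: no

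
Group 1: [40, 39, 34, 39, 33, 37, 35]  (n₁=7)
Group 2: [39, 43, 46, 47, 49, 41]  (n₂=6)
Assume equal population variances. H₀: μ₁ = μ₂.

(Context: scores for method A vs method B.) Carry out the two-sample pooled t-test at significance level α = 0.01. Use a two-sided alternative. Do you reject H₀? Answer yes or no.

x̄₁=36.714, s₁=2.752, n₁=7
x̄₂=44.167, s₂=3.817, n₂=6
s_p² = [6·2.752² + 5·3.817²]/11 = 10.7511
SE = √(s_p²·(1/7+1/6)) = 1.8242
t = (36.714−44.167)/1.8242 = -4.0853
df = 11
p-value (two-sided) = 0.00180
At α=0.01: p < α → reject H₀

reject H₀: yes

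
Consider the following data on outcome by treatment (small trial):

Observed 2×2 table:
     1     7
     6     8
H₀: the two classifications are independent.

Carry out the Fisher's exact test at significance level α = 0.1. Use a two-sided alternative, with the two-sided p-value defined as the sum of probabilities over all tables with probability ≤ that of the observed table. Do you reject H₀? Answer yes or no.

Margins: r₁=8, r₂=14, c₁=7, c₂=15, n=22
p_obs = C(8,1)·C(14,6)/C(22,7); sum pmf over tables with pmf ≤ p_obs
p-value (two-sided) = 0.19322
At α=0.1: p ≥ α → fail to reject H₀

reject H₀: no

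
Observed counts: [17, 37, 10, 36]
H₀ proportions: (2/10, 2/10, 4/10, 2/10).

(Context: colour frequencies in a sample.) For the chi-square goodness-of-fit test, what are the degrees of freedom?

df = k − 1 = 4 − 1 = 3

degrees of freedom = 3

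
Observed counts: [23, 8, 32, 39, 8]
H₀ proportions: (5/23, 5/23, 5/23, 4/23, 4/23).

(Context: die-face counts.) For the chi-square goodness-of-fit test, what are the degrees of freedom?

degrees of freedom = 4

df = k − 1 = 5 − 1 = 4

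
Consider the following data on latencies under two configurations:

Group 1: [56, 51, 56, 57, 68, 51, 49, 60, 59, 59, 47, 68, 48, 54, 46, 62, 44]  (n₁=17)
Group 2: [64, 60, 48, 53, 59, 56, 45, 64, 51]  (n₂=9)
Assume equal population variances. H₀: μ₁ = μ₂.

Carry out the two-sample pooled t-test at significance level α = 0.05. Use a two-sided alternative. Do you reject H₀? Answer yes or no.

x̄₁=55.000, s₁=7.220, n₁=17
x̄₂=55.556, s₂=6.803, n₂=9
s_p² = [16·7.220² + 8·6.803²]/24 = 50.1759
SE = √(s_p²·(1/17+1/9)) = 2.9200
t = (55.000−55.556)/2.9200 = -0.1903
df = 24
p-value (two-sided) = 0.85071
At α=0.05: p ≥ α → fail to reject H₀

reject H₀: no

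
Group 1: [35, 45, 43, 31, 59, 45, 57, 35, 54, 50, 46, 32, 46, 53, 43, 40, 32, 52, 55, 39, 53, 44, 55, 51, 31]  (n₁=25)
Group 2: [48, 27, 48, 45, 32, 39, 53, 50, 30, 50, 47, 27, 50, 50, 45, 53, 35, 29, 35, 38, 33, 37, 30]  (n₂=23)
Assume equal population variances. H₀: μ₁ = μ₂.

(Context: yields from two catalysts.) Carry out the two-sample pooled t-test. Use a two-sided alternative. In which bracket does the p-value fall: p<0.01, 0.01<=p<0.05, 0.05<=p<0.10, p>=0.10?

x̄₁=45.040, s₁=8.806, n₁=25
x̄₂=40.478, s₂=9.035, n₂=23
s_p² = [24·8.806² + 22·9.035²]/46 = 79.4935
SE = √(s_p²·(1/25+1/23)) = 2.5760
t = (45.040−40.478)/2.5760 = 1.7708
df = 46
p-value (two-sided) = 0.08321
→ bracket: 0.05<=p<0.10

p-value bracket: 0.05<=p<0.10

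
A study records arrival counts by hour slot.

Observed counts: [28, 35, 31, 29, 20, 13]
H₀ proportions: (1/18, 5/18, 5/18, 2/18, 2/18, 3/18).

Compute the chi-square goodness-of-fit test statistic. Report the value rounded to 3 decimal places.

test statistic = 63.004

n = 156; E_i = n·p_i = [8.67, 43.33, 43.33, 17.33, 17.33, 26.00]
χ² = (28−8.67)²/8.67 + (35−43.33)²/43.33 + (31−43.33)²/43.33 + (29−17.33)²/17.33 + (20−17.33)²/17.33 + (13−26.00)²/26.00 = 63.0038
df = 5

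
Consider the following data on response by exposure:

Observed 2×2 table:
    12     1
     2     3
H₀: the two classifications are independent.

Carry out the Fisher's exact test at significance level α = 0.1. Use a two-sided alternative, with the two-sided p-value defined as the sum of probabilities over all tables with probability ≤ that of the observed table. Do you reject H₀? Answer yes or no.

Margins: r₁=13, r₂=5, c₁=14, c₂=4, n=18
p_obs = C(13,12)·C(5,2)/C(18,14); sum pmf over tables with pmf ≤ p_obs
p-value (two-sided) = 0.04412
At α=0.1: p < α → reject H₀

reject H₀: yes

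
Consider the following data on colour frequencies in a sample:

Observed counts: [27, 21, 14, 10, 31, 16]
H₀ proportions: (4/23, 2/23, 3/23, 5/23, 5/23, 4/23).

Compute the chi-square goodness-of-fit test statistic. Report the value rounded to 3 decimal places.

n = 119; E_i = n·p_i = [20.70, 10.35, 15.52, 25.87, 25.87, 20.70]
χ² = (27−20.70)²/20.70 + (21−10.35)²/10.35 + (14−15.52)²/15.52 + (10−25.87)²/25.87 + (31−25.87)²/25.87 + (16−20.70)²/20.70 = 24.8531
df = 5

test statistic = 24.853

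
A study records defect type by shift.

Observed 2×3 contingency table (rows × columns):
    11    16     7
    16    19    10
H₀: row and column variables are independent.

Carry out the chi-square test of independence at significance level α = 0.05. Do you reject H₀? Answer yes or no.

Row totals [34, 45], col totals [27, 35, 17], n=79
χ² = (11−11.62)²/11.62 + (16−15.06)²/15.06 + (7−7.32)²/7.32 + (16−15.38)²/15.38 + (19−19.94)²/19.94 + (10−9.68)²/9.68 = 0.1844
df = 2
p-value (upper-tail) = 0.91192
At α=0.05: p ≥ α → fail to reject H₀

reject H₀: no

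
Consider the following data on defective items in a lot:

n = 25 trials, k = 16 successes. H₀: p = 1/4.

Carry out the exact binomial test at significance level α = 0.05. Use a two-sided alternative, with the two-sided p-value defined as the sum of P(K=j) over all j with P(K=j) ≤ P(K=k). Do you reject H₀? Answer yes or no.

reject H₀: yes

Exact binomial: n=25, k=16, p₀=1/4=0.2500
P(X=j) = C(n,j)·p₀^j·(1−p₀)^(n−j); p = Σ P(X=j) over j with P(X=j) ≤ P(X=16)
p-value (two-sided) = 0.00004
At α=0.05: p < α → reject H₀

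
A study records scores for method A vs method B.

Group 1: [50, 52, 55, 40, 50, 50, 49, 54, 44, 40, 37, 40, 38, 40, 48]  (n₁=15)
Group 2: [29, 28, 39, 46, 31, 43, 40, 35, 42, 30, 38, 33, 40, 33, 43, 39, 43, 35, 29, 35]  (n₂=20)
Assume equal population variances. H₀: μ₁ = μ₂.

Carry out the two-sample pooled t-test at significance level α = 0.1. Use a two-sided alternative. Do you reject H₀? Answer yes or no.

x̄₁=45.800, s₁=6.178, n₁=15
x̄₂=36.550, s₂=5.501, n₂=20
s_p² = [14·6.178² + 19·5.501²]/33 = 33.6167
SE = √(s_p²·(1/15+1/20)) = 1.9804
t = (45.800−36.550)/1.9804 = 4.6708
df = 33
p-value (two-sided) = 0.00005
At α=0.1: p < α → reject H₀

reject H₀: yes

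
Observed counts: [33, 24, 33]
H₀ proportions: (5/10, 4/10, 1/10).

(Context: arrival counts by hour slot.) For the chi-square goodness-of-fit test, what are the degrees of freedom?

df = k − 1 = 3 − 1 = 2

degrees of freedom = 2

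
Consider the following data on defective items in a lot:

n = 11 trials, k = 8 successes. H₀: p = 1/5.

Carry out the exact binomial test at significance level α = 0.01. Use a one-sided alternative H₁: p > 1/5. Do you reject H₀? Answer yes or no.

reject H₀: yes

Exact binomial: n=11, k=8, p₀=1/5=0.2000
P(X≥8) from Σ C(n,i)·p₀^i·(1−p₀)^(n−i)
p-value (one-sided, H₁ greater) = 0.00024
At α=0.01: p < α → reject H₀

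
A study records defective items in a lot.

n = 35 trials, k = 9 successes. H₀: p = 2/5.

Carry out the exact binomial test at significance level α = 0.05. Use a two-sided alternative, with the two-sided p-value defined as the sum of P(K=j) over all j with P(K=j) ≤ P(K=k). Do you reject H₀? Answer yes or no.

reject H₀: no

Exact binomial: n=35, k=9, p₀=2/5=0.4000
P(X=j) = C(n,j)·p₀^j·(1−p₀)^(n−j); p = Σ P(X=j) over j with P(X=j) ≤ P(X=9)
p-value (two-sided) = 0.11906
At α=0.05: p ≥ α → fail to reject H₀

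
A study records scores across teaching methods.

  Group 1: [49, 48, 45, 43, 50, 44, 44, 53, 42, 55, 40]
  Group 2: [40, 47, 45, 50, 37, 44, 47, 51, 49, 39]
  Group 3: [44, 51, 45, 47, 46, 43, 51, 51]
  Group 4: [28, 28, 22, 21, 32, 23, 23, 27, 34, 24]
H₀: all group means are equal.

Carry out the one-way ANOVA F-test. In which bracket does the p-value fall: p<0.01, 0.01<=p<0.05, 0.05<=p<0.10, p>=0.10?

Group means [46.64, 44.90, 47.25, 26.20], grand mean 41.077
SSB = Σnᵢ(x̄ᵢ−x̄)² = 3004.224; SSW = ΣΣ(x−x̄ᵢ)² = 684.545
MSB = 3004.224/3 = 1001.4079; MSW = 684.545/35 = 19.5584
F = MSB/MSW = 51.2008
df = (3, 35)
p-value (upper-tail) = 0.00000
→ bracket: p<0.01

p-value bracket: p<0.01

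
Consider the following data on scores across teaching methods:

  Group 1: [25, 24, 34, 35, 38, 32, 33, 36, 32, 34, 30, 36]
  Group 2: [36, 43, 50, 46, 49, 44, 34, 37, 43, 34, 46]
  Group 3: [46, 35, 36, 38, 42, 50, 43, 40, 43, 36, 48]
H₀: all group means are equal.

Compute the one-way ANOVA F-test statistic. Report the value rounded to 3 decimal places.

test statistic = 13.230

Group means [32.42, 42.00, 41.55], grand mean 38.471
SSB = Σnᵢ(x̄ᵢ−x̄)² = 680.827; SSW = ΣΣ(x−x̄ᵢ)² = 797.644
MSB = 680.827/2 = 340.4133; MSW = 797.644/31 = 25.7304
F = MSB/MSW = 13.2300
df = (2, 31)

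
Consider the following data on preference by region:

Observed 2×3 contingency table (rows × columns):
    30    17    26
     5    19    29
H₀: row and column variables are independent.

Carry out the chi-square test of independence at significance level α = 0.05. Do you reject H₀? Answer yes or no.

Row totals [73, 53], col totals [35, 36, 55], n=126
χ² = (30−20.28)²/20.28 + (17−20.86)²/20.86 + (26−31.87)²/31.87 + (5−14.72)²/14.72 + (19−15.14)²/15.14 + (29−23.13)²/23.13 = 15.3439
df = 2
p-value (upper-tail) = 0.00047
At α=0.05: p < α → reject H₀

reject H₀: yes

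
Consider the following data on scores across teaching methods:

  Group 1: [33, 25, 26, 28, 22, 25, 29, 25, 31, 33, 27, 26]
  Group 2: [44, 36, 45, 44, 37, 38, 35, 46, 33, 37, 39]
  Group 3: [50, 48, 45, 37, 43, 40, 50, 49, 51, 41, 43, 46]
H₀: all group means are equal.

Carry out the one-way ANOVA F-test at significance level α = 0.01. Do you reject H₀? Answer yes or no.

Group means [27.50, 39.45, 45.25], grand mean 37.343
SSB = Σnᵢ(x̄ᵢ−x̄)² = 1961.908; SSW = ΣΣ(x−x̄ᵢ)² = 555.977
MSB = 1961.908/2 = 980.9542; MSW = 555.977/32 = 17.3743
F = MSB/MSW = 56.4601
df = (2, 32)
p-value (upper-tail) = 0.00000
At α=0.01: p < α → reject H₀

reject H₀: yes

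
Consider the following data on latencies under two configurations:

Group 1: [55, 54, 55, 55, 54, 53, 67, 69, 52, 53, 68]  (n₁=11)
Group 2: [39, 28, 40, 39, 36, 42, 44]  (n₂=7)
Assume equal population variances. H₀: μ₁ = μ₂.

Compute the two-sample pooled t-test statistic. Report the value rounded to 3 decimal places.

test statistic = 6.525

x̄₁=57.727, s₁=6.680, n₁=11
x̄₂=38.286, s₂=5.187, n₂=7
s_p² = [10·6.680² + 6·5.187²]/16 = 37.9756
SE = √(s_p²·(1/11+1/7)) = 2.9795
t = (57.727−38.286)/2.9795 = 6.5251
df = 16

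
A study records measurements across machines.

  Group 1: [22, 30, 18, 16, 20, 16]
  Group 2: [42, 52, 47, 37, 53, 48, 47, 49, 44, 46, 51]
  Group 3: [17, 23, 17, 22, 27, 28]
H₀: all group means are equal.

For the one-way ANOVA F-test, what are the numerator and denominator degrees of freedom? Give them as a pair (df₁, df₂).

k = 3 groups, N = 23 total
df = (k−1, N−k) = (3−1, 23−3) = (2, 20)

degrees of freedom = [2, 20]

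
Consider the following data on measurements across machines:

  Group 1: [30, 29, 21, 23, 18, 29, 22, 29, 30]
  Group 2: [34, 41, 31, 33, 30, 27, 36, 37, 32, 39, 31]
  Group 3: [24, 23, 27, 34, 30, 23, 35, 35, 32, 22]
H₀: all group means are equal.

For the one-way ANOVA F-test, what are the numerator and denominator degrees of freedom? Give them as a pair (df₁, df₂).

degrees of freedom = [2, 27]

k = 3 groups, N = 30 total
df = (k−1, N−k) = (3−1, 30−3) = (2, 27)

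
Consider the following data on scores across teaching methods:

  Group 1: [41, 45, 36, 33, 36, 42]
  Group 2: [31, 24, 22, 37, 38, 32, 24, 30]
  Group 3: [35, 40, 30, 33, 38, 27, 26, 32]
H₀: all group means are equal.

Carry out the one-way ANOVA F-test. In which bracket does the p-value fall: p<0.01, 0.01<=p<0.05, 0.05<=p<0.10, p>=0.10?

p-value bracket: 0.01<=p<0.05

Group means [38.83, 29.75, 32.62], grand mean 33.273
SSB = Σnᵢ(x̄ᵢ−x̄)² = 288.155; SSW = ΣΣ(x−x̄ᵢ)² = 528.208
MSB = 288.155/2 = 144.0777; MSW = 528.208/19 = 27.8004
F = MSB/MSW = 5.1826
df = (2, 19)
p-value (upper-tail) = 0.01599
→ bracket: 0.01<=p<0.05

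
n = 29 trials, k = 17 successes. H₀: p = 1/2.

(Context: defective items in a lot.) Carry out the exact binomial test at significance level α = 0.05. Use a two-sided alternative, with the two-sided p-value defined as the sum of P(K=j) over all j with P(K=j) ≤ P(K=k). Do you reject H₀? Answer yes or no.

reject H₀: no

Exact binomial: n=29, k=17, p₀=1/2=0.5000
P(X=j) = C(n,j)·p₀^j·(1−p₀)^(n−j); p = Σ P(X=j) over j with P(X=j) ≤ P(X=17)
p-value (two-sided) = 0.45826
At α=0.05: p ≥ α → fail to reject H₀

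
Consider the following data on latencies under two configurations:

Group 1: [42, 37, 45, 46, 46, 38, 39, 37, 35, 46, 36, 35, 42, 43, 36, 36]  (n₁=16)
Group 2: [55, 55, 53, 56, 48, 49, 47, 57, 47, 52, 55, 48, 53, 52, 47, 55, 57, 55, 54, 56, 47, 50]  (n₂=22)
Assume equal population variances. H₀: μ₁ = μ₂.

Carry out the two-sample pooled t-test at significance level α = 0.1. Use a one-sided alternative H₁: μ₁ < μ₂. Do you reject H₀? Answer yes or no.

reject H₀: yes

x̄₁=39.938, s₁=4.250, n₁=16
x̄₂=52.182, s₂=3.634, n₂=22
s_p² = [15·4.250² + 21·3.634²]/36 = 15.2281
SE = √(s_p²·(1/16+1/22)) = 1.2822
t = (39.938−52.182)/1.2822 = -9.5497
df = 36
p-value (one-sided, H₁ less) = 0.00000
At α=0.1: p < α → reject H₀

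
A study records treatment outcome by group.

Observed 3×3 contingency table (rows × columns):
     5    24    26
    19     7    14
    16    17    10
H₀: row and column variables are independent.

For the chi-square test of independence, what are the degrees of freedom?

df = (r−1)(c−1) = (3−1)·(3−1) = 4

degrees of freedom = 4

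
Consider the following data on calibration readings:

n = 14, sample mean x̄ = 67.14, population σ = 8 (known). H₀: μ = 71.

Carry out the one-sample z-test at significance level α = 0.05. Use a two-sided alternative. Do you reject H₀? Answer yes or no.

reject H₀: no

SE = σ/√n = 8/√14 = 2.1381
z = (x̄−μ₀)/SE = (67.14−71)/2.1381 = -1.8053
p-value (two-sided) = 0.07102
At α=0.05: p ≥ α → fail to reject H₀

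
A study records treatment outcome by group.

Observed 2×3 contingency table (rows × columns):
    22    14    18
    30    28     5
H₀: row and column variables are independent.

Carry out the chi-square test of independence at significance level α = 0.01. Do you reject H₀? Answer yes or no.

reject H₀: yes

Row totals [54, 63], col totals [52, 42, 23], n=117
χ² = (22−24.00)²/24.00 + (14−19.38)²/19.38 + (18−10.62)²/10.62 + (30−28.00)²/28.00 + (28−22.62)²/22.62 + (5−12.38)²/12.38 = 12.6277
df = 2
p-value (upper-tail) = 0.00181
At α=0.01: p < α → reject H₀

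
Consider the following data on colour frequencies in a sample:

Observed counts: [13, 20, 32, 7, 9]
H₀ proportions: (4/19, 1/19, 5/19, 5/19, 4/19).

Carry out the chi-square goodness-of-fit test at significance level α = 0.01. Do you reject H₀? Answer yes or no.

reject H₀: yes

n = 81; E_i = n·p_i = [17.05, 4.26, 21.32, 21.32, 17.05]
χ² = (13−17.05)²/17.05 + (20−4.26)²/4.26 + (32−21.32)²/21.32 + (7−21.32)²/21.32 + (9−17.05)²/17.05 = 77.8259
df = 4
p-value (upper-tail) = 0.00000
At α=0.01: p < α → reject H₀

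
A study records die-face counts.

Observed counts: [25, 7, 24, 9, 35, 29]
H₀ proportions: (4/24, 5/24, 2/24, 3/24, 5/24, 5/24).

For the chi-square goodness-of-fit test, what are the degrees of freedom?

df = k − 1 = 6 − 1 = 5

degrees of freedom = 5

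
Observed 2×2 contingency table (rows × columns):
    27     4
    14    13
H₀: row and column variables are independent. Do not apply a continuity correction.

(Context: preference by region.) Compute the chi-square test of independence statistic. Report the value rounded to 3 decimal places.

Row totals [31, 27], col totals [41, 17], n=58
χ² = (27−21.91)²/21.91 + (4−9.09)²/9.09 + (14−19.09)²/19.09 + (13−7.91)²/7.91 = 8.6519
df = 1

test statistic = 8.652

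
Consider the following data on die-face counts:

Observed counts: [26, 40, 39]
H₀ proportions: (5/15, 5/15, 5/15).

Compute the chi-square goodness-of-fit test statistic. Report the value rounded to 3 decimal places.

n = 105; E_i = n·p_i = [35.00, 35.00, 35.00]
χ² = (26−35.00)²/35.00 + (40−35.00)²/35.00 + (39−35.00)²/35.00 = 3.4857
df = 2

test statistic = 3.486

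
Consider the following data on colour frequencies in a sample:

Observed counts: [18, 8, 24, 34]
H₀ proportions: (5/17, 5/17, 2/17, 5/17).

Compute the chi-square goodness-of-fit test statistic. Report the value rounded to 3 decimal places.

test statistic = 36.781

n = 84; E_i = n·p_i = [24.71, 24.71, 9.88, 24.71]
χ² = (18−24.71)²/24.71 + (8−24.71)²/24.71 + (24−9.88)²/9.88 + (34−24.71)²/24.71 = 36.7810
df = 3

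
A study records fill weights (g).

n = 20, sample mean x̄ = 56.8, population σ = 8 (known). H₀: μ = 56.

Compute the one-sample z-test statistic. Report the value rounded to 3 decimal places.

SE = σ/√n = 8/√20 = 1.7889
z = (x̄−μ₀)/SE = (56.8−56)/1.7889 = 0.4472

test statistic = 0.447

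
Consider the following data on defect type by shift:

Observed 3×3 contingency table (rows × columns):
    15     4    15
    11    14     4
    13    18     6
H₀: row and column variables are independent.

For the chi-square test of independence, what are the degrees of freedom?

degrees of freedom = 4

df = (r−1)(c−1) = (3−1)·(3−1) = 4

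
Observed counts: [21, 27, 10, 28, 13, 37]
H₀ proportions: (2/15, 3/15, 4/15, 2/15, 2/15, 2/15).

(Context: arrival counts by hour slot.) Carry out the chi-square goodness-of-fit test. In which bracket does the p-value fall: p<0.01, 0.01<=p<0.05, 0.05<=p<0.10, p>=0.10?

n = 136; E_i = n·p_i = [18.13, 27.20, 36.27, 18.13, 18.13, 18.13]
χ² = (21−18.13)²/18.13 + (27−27.20)²/27.20 + (10−36.27)²/36.27 + (28−18.13)²/18.13 + (13−18.13)²/18.13 + (37−18.13)²/18.13 = 45.9301
df = 5
p-value (upper-tail) = 0.00000
→ bracket: p<0.01

p-value bracket: p<0.01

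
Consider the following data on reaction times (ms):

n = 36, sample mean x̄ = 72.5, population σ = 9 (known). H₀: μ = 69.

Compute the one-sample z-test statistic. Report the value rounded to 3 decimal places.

test statistic = 2.333

SE = σ/√n = 9/√36 = 1.5000
z = (x̄−μ₀)/SE = (72.5−69)/1.5000 = 2.3333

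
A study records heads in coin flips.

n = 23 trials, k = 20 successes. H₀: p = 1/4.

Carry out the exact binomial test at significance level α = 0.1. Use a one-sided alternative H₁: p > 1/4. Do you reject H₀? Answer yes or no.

reject H₀: yes

Exact binomial: n=23, k=20, p₀=1/4=0.2500
P(X≥20) from Σ C(n,i)·p₀^i·(1−p₀)^(n−i)
p-value (one-sided, H₁ greater) = 0.00000
At α=0.1: p < α → reject H₀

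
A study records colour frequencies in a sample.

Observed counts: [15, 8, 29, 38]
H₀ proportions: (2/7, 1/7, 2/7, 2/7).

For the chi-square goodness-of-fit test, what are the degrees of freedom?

df = k − 1 = 4 − 1 = 3

degrees of freedom = 3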